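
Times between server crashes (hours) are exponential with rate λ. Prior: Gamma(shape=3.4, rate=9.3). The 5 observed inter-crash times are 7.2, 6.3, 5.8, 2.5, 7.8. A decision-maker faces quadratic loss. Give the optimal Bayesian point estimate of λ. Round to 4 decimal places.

Σ times = 29.6. Posterior: Gamma(shape = 3.4+5 = 8.4, rate = 9.3+29.6 = 38.9).
Mode = (α−1)/β = 7.4/38.9 = 0.1902.
Mean = α/β = 8.4/38.9 = 0.2159.
Quadratic loss ⇒ the optimal estimator is the posterior mean.

0.2159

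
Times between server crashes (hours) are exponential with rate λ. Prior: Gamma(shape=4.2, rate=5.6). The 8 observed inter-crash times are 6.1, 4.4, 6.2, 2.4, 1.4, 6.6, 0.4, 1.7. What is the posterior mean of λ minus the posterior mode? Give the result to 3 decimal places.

0.029

Σ times = 29.2. Posterior: Gamma(shape = 4.2+8 = 12.2, rate = 5.6+29.2 = 34.8).
Mode = (α−1)/β = 11.2/34.8 = 0.322.
Mean = α/β = 12.2/34.8 = 0.351.
Difference = 0.351 − 0.322 = 0.029.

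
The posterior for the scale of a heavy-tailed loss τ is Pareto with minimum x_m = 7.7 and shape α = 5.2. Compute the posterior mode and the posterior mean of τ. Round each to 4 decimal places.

The Pareto density is strictly decreasing on [x_m, ∞), so the mode is x_m = 7.7000.
Mean = α·x_m/(α−1) = 5.2·7.7/4.2 = 9.5333.

posterior mode = 7.7000, posterior mean = 9.5333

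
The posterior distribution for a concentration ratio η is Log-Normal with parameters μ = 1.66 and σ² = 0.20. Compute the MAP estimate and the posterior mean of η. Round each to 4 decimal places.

MAP = 4.3060; posterior mean = 5.8124

Mode = exp(μ − σ²) = exp(1.46) = 4.3060.
Mean = exp(μ + σ²/2) = exp(1.760) = 5.8124.
Mean > mode: the posterior has a right tail.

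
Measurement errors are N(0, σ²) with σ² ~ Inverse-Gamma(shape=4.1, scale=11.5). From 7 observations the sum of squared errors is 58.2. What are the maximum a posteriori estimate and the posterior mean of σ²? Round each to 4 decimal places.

σ²_MAP = 4.7209, E[σ²|data] = 6.1515

Posterior: Inverse-Gamma(shape = 4.1+7/2 = 7.6, scale = 11.5+58.2/2 = 40.6).
Mode = β/(α+1) = 40.6/8.6 = 4.7209.
Mean = β/(α−1) = 40.6/6.6 = 6.1515.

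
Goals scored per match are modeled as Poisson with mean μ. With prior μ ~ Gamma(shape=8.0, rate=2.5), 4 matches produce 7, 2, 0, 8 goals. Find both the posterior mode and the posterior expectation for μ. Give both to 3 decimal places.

MAP = 3.692; posterior mean = 3.846

Σ counts = 17. Posterior: Gamma(shape = 8.0+17 = 25.0, rate = 2.5+4 = 6.5).
Mode = (α−1)/β = 24.0/6.5 = 3.692.
Mean = α/β = 25.0/6.5 = 3.846.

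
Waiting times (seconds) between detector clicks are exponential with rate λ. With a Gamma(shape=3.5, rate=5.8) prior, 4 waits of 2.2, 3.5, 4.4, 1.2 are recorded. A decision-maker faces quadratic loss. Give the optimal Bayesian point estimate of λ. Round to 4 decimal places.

Σ times = 11.3. Posterior: Gamma(shape = 3.5+4 = 7.5, rate = 5.8+11.3 = 17.1).
Mode = (α−1)/β = 6.5/17.1 = 0.3801.
Mean = α/β = 7.5/17.1 = 0.4386.
Quadratic loss ⇒ the optimal estimator is the posterior mean.

0.4386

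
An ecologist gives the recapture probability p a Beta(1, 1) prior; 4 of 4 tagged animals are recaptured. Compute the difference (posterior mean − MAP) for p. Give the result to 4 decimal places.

Posterior: Beta(1+4, 1+0) = Beta(5, 1).
Since β = 1 ≤ 1 and α > 1, the Beta density is monotone increasing on [0,1]; the mode is at 1.
Mean = 5/(5+1) = 0.8333.
Difference = 0.8333 − 1.0000 = -0.1667.

-0.1667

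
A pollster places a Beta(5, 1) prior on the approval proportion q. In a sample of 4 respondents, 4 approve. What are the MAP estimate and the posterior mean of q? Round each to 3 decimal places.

Posterior: Beta(5+4, 1+0) = Beta(9, 1).
Since β = 1 ≤ 1 and α > 1, the Beta density is monotone increasing on [0,1]; the mode is at 1.
Mean = 9/(9+1) = 0.900.

MAP: 1.000. Posterior mean: 0.900.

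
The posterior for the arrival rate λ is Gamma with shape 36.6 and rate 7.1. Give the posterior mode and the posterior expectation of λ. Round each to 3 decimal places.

MAP: 5.014. Posterior mean: 5.155.

Mode = (α−1)/β = 35.6/7.1 = 5.014.
Mean = α/β = 36.6/7.1 = 5.155.
The mean is pulled above the mode by the posterior's right skew.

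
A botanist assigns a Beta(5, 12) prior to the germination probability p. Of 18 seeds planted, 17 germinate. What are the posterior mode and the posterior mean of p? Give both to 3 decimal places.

Posterior: Beta(5+17, 12+1) = Beta(22, 13).
Mode = (22−1)/(22+13−2) = 21/33 = 0.636.
Mean = 22/(22+13) = 22/35 = 0.629.
The posterior is left-skewed, so the mode exceeds the mean.

p_MAP = 0.636, E[p|data] = 0.629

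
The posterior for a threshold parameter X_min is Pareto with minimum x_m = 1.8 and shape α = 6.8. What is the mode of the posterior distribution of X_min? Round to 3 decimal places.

1.800

The Pareto density is strictly decreasing on [x_m, ∞), so the mode is x_m = 1.800.
Mean = α·x_m/(α−1) = 6.8·1.8/5.8 = 2.110.
This is the posterior mode — the MAP estimate.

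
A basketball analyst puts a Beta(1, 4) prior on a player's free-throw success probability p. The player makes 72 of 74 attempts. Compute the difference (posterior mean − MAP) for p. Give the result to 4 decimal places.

Posterior: Beta(1+72, 4+2) = Beta(73, 6).
Mode = (73−1)/(73+6−2) = 72/77 = 0.9351.
Mean = 73/(73+6) = 73/79 = 0.9241.
Difference = 0.9241 − 0.9351 = -0.0110.
Left-skewed posterior ⇒ mean < mode.

-0.0110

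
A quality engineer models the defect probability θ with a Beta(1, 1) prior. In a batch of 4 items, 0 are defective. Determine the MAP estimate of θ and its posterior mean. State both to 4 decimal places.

MAP estimate = 0.0000, posterior mean = 0.1667

Posterior: Beta(1+0, 1+4) = Beta(1, 5).
Since α = 1 ≤ 1 and β > 1, the Beta density is monotone decreasing on [0,1]; the mode is at 0.
Mean = 1/(1+5) = 0.1667.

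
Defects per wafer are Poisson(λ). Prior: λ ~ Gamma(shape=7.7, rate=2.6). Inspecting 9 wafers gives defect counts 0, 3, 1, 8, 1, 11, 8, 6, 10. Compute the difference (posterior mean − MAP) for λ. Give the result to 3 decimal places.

0.086

Σ counts = 48. Posterior: Gamma(shape = 7.7+48 = 55.7, rate = 2.6+9 = 11.6).
Mode = (α−1)/β = 54.7/11.6 = 4.716.
Mean = α/β = 55.7/11.6 = 4.802.
Difference = 4.802 − 4.716 = 0.086.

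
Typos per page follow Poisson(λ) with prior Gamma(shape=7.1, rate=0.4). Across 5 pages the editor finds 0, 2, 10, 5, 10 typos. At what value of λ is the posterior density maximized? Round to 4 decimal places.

6.1296

Σ counts = 27. Posterior: Gamma(shape = 7.1+27 = 34.1, rate = 0.4+5 = 5.4).
Mode = (α−1)/β = 33.1/5.4 = 6.1296.
Mean = α/β = 34.1/5.4 = 6.3148.
This is the posterior mode — the MAP estimate.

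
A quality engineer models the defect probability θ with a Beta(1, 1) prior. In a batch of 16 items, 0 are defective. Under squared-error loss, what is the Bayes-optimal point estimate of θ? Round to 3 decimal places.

0.056

Posterior: Beta(1+0, 1+16) = Beta(1, 17).
Since α = 1 ≤ 1 and β > 1, the Beta density is monotone decreasing on [0,1]; the mode is at 0.
Mean = 1/(1+17) = 0.056.
Squared-error loss ⇒ the optimal estimator is the posterior mean.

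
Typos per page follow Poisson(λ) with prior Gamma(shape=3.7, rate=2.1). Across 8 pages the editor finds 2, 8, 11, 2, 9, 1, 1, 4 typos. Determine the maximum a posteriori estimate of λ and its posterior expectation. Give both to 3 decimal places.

MAP: 4.030. Posterior mean: 4.129.

Σ counts = 38. Posterior: Gamma(shape = 3.7+38 = 41.7, rate = 2.1+8 = 10.1).
Mode = (α−1)/β = 40.7/10.1 = 4.030.
Mean = α/β = 41.7/10.1 = 4.129.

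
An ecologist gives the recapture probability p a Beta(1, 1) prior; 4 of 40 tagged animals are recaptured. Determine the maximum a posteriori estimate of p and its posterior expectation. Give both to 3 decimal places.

p_MAP = 0.100, E[p|data] = 0.119

Posterior: Beta(1+4, 1+36) = Beta(5, 37).
Mode = (5−1)/(5+37−2) = 4/40 = 0.100.
With a flat prior the MAP equals the MLE, 4/40.
Mean = 5/(5+37) = 5/42 = 0.119.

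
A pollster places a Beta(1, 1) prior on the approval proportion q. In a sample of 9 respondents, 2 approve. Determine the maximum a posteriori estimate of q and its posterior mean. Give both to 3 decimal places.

MAP: 0.222. Posterior mean: 0.273.

Posterior: Beta(1+2, 1+7) = Beta(3, 8).
Mode = (3−1)/(3+8−2) = 2/9 = 0.222.
With a flat prior the MAP equals the MLE, 2/9.
Mean = 3/(3+8) = 3/11 = 0.273.
Right-skewed posterior ⇒ mode < mean.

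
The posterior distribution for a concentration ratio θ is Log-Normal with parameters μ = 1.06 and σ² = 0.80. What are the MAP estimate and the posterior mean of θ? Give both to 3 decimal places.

MAP = 1.297; posterior mean = 4.306

Mode = exp(μ − σ²) = exp(0.26) = 1.297.
Mean = exp(μ + σ²/2) = exp(1.460) = 4.306.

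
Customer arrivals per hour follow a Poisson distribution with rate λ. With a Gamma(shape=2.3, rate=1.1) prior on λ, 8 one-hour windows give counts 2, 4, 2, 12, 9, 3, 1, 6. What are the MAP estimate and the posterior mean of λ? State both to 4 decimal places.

MAP estimate = 4.4286, posterior mean = 4.5385

Σ counts = 39. Posterior: Gamma(shape = 2.3+39 = 41.3, rate = 1.1+8 = 9.1).
Mode = (α−1)/β = 40.3/9.1 = 4.4286.
Mean = α/β = 41.3/9.1 = 4.5385.
Right-skewed posterior ⇒ mode < mean.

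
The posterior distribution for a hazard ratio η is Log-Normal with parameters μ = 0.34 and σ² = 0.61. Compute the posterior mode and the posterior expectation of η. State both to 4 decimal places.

posterior mode = 0.7634, posterior expectation = 1.9060

Mode = exp(μ − σ²) = exp(-0.27) = 0.7634.
Mean = exp(μ + σ²/2) = exp(0.645) = 1.9060.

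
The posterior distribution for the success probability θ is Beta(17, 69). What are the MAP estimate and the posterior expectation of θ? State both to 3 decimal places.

Mode = (17−1)/(17+69−2) = 16/84 = 0.190.
Mean = 17/(17+69) = 17/86 = 0.198.

MAP = 0.190; posterior mean = 0.198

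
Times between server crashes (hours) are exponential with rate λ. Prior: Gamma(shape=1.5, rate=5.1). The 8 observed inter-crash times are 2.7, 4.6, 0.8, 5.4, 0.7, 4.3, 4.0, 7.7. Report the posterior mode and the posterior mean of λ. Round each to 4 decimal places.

posterior mode = 0.2408, posterior mean = 0.2691

Σ times = 30.2. Posterior: Gamma(shape = 1.5+8 = 9.5, rate = 5.1+30.2 = 35.3).
Mode = (α−1)/β = 8.5/35.3 = 0.2408.
Mean = α/β = 9.5/35.3 = 0.2691.
The mean is pulled above the mode by the posterior's right skew.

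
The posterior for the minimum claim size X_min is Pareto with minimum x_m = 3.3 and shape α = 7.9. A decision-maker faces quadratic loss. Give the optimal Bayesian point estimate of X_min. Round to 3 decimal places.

The Pareto density is strictly decreasing on [x_m, ∞), so the mode is x_m = 3.300.
Mean = α·x_m/(α−1) = 7.9·3.3/6.9 = 3.778.
Quadratic loss ⇒ the optimal estimator is the posterior mean.

3.778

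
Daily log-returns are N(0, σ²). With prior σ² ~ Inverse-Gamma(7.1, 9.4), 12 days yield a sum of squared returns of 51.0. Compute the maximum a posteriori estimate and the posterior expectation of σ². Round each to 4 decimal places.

Posterior: Inverse-Gamma(shape = 7.1+12/2 = 13.1, scale = 9.4+51.0/2 = 34.9).
Mode = β/(α+1) = 34.9/14.1 = 2.4752.
Mean = β/(α−1) = 34.9/12.1 = 2.8843.
Right-skewed posterior ⇒ mode < mean.

σ²_MAP = 2.4752, E[σ²|data] = 2.8843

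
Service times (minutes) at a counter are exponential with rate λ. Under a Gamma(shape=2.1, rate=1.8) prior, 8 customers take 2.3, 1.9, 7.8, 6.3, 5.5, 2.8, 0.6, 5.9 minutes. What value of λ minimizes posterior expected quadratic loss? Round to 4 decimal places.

Σ times = 33.1. Posterior: Gamma(shape = 2.1+8 = 10.1, rate = 1.8+33.1 = 34.9).
Mode = (α−1)/β = 9.1/34.9 = 0.2607.
Mean = α/β = 10.1/34.9 = 0.2894.
Quadratic loss ⇒ the optimal estimator is the posterior mean.

0.2894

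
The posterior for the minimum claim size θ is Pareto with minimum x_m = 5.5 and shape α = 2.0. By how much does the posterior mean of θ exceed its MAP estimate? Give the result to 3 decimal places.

The Pareto density is strictly decreasing on [x_m, ∞), so the mode is x_m = 5.500.
Mean = α·x_m/(α−1) = 2.0·5.5/1.0 = 11.000.
Difference = 11.000 − 5.500 = 5.500.

5.500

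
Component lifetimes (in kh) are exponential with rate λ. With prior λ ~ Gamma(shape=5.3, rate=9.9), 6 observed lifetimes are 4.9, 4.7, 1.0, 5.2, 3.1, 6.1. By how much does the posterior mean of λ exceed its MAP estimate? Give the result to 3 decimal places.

0.029

Σ times = 25.0. Posterior: Gamma(shape = 5.3+6 = 11.3, rate = 9.9+25.0 = 34.9).
Mode = (α−1)/β = 10.3/34.9 = 0.295.
Mean = α/β = 11.3/34.9 = 0.324.
Difference = 0.324 − 0.295 = 0.029.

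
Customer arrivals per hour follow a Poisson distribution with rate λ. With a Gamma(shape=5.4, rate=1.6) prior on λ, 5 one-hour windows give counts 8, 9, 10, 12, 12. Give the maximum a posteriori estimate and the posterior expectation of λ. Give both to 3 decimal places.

Σ counts = 51. Posterior: Gamma(shape = 5.4+51 = 56.4, rate = 1.6+5 = 6.6).
Mode = (α−1)/β = 55.4/6.6 = 8.394.
Mean = α/β = 56.4/6.6 = 8.545.
Mean > mode: the posterior has a right tail.

MAP: 8.394. Posterior mean: 8.545.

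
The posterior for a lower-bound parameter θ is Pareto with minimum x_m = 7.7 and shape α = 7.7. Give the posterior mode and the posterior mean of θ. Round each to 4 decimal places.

posterior mode = 7.7000, posterior mean = 8.8493

The Pareto density is strictly decreasing on [x_m, ∞), so the mode is x_m = 7.7000.
Mean = α·x_m/(α−1) = 7.7·7.7/6.7 = 8.8493.
The posterior is right-skewed, so the mean exceeds the mode.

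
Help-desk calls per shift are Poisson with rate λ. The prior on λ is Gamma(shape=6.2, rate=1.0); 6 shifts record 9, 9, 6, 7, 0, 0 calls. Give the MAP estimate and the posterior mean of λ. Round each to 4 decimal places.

Σ counts = 31. Posterior: Gamma(shape = 6.2+31 = 37.2, rate = 1.0+6 = 7.0).
Mode = (α−1)/β = 36.2/7.0 = 5.1714.
Mean = α/β = 37.2/7.0 = 5.3143.

MAP = 5.1714, posterior mean = 5.3143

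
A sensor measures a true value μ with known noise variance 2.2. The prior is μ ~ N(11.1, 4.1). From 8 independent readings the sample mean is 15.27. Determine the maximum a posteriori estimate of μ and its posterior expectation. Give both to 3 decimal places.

Posterior for μ is Normal. Precision-weighted mean: (1/4.1·11.1 + 8/2.2·15.27) / (1/4.1 + 8/2.2) = 15.008.
A Normal posterior is symmetric, so mode = mean.

MAP = 15.008; posterior mean = 15.008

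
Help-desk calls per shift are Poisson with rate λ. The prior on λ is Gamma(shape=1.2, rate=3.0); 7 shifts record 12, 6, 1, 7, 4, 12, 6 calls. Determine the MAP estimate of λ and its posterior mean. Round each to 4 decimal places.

Σ counts = 48. Posterior: Gamma(shape = 1.2+48 = 49.2, rate = 3.0+7 = 10.0).
Mode = (α−1)/β = 48.2/10.0 = 4.8200.
Mean = α/β = 49.2/10.0 = 4.9200.
Right-skewed posterior ⇒ mode < mean.

MAP estimate = 4.8200, posterior mean = 4.9200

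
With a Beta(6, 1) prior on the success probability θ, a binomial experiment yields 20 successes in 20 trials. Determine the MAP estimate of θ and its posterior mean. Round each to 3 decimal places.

Posterior: Beta(6+20, 1+0) = Beta(26, 1).
Since β = 1 ≤ 1 and α > 1, the Beta density is monotone increasing on [0,1]; the mode is at 1.
Mean = 26/(26+1) = 0.963.
Left-skewed posterior ⇒ mean < mode.

MAP estimate = 1.000, posterior mean = 0.963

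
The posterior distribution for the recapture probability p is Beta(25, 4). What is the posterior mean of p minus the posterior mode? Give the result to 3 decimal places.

Mode = (25−1)/(25+4−2) = 24/27 = 0.889.
Mean = 25/(25+4) = 25/29 = 0.862.
Difference = 0.862 − 0.889 = -0.027.
Mode > mean: the posterior has a left tail.

-0.027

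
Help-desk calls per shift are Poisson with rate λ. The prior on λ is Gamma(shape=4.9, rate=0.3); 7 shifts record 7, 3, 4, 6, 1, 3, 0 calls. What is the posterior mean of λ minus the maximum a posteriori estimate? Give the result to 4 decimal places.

0.1370

Σ counts = 24. Posterior: Gamma(shape = 4.9+24 = 28.9, rate = 0.3+7 = 7.3).
Mode = (α−1)/β = 27.9/7.3 = 3.8219.
Mean = α/β = 28.9/7.3 = 3.9589.
Difference = 3.9589 − 3.8219 = 0.1370.
Right-skewed posterior ⇒ mode < mean.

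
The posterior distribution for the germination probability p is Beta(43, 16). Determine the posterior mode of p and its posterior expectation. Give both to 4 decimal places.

Mode = (43−1)/(43+16−2) = 42/57 = 0.7368.
Mean = 43/(43+16) = 43/59 = 0.7288.

p_MAP = 0.7368, E[p|data] = 0.7288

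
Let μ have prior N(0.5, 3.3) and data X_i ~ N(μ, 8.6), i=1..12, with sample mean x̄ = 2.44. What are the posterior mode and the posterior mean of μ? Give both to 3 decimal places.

posterior mode = 2.094, posterior mean = 2.094

Posterior for μ is Normal. Precision-weighted mean: (1/3.3·0.5 + 12/8.6·2.44) / (1/3.3 + 12/8.6) = 2.094.
A Normal posterior is symmetric, so mode = mean.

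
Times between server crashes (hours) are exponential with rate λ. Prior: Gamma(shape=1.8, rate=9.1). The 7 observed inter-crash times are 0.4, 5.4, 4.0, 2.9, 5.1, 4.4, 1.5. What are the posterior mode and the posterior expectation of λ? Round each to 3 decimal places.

MAP = 0.238, posterior mean = 0.268

Σ times = 23.7. Posterior: Gamma(shape = 1.8+7 = 8.8, rate = 9.1+23.7 = 32.8).
Mode = (α−1)/β = 7.8/32.8 = 0.238.
Mean = α/β = 8.8/32.8 = 0.268.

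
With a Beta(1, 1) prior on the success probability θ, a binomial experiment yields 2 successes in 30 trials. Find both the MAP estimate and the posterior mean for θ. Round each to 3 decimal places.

Posterior: Beta(1+2, 1+28) = Beta(3, 29).
Mode = (3−1)/(3+29−2) = 2/30 = 0.067.
With a flat prior the MAP equals the MLE, 2/30.
Mean = 3/(3+29) = 3/32 = 0.094.
Mean > mode: the posterior has a right tail.

θ_MAP = 0.067, E[θ|data] = 0.094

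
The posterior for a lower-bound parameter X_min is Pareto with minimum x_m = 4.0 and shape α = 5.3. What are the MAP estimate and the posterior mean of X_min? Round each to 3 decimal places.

The Pareto density is strictly decreasing on [x_m, ∞), so the mode is x_m = 4.000.
Mean = α·x_m/(α−1) = 5.3·4.0/4.3 = 4.930.
The mean is pulled above the mode by the posterior's right skew.

MAP = 4.000; posterior mean = 4.930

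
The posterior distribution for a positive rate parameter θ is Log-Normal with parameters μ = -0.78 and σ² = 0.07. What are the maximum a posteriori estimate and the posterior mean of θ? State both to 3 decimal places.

MAP = 0.427, posterior mean = 0.475

Mode = exp(μ − σ²) = exp(-0.85) = 0.427.
Mean = exp(μ + σ²/2) = exp(-0.745) = 0.475.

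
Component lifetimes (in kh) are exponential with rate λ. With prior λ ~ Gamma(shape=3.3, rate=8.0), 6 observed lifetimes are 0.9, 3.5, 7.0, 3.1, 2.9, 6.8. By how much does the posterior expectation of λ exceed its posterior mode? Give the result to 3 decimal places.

0.031

Σ times = 24.2. Posterior: Gamma(shape = 3.3+6 = 9.3, rate = 8.0+24.2 = 32.2).
Mode = (α−1)/β = 8.3/32.2 = 0.258.
Mean = α/β = 9.3/32.2 = 0.289.
Difference = 0.289 − 0.258 = 0.031.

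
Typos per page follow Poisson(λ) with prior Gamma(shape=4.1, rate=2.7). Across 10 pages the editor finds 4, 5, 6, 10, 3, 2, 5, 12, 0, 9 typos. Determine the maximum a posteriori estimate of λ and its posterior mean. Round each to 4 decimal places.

λ_MAP = 4.6535, E[λ|data] = 4.7323

Σ counts = 56. Posterior: Gamma(shape = 4.1+56 = 60.1, rate = 2.7+10 = 12.7).
Mode = (α−1)/β = 59.1/12.7 = 4.6535.
Mean = α/β = 60.1/12.7 = 4.7323.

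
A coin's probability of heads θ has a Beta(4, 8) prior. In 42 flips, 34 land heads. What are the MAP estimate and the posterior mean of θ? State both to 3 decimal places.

MAP: 0.712. Posterior mean: 0.704.

Posterior: Beta(4+34, 8+8) = Beta(38, 16).
Mode = (38−1)/(38+16−2) = 37/52 = 0.712.
Mean = 38/(38+16) = 38/54 = 0.704.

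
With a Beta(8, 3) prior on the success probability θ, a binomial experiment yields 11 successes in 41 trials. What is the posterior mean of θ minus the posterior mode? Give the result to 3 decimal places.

Posterior: Beta(8+11, 3+30) = Beta(19, 33).
Mode = (19−1)/(19+33−2) = 18/50 = 0.360.
Mean = 19/(19+33) = 19/52 = 0.365.
Difference = 0.365 − 0.360 = 0.005.

0.005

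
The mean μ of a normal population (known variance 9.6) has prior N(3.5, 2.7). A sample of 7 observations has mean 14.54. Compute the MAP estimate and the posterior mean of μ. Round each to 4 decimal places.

Posterior for μ is Normal. Precision-weighted mean: (1/2.7·3.5 + 7/9.6·14.54) / (1/2.7 + 7/9.6) = 10.8213.
A Normal posterior is symmetric, so mode = mean.

MAP = 10.8213; posterior mean = 10.8213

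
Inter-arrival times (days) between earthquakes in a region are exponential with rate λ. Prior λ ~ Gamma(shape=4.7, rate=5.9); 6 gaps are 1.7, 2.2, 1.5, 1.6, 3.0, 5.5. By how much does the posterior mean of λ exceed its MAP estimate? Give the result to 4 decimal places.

Σ times = 15.5. Posterior: Gamma(shape = 4.7+6 = 10.7, rate = 5.9+15.5 = 21.4).
Mode = (α−1)/β = 9.7/21.4 = 0.4533.
Mean = α/β = 10.7/21.4 = 0.5000.
Difference = 0.5000 − 0.4533 = 0.0467.

0.0467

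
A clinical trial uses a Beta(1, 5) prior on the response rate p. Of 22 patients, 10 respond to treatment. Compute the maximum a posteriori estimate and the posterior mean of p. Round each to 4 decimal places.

MAP = 0.3846, posterior mean = 0.3929

Posterior: Beta(1+10, 5+12) = Beta(11, 17).
Mode = (11−1)/(11+17−2) = 10/26 = 0.3846.
Mean = 11/(11+17) = 11/28 = 0.3929.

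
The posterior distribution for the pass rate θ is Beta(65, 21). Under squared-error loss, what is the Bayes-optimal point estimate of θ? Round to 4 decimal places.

Mode = (65−1)/(65+21−2) = 64/84 = 0.7619.
Mean = 65/(65+21) = 65/86 = 0.7558.
Squared-error loss ⇒ the optimal estimator is the posterior mean.

0.7558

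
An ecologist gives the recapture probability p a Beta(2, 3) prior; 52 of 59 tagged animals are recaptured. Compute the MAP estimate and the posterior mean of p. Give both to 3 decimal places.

Posterior: Beta(2+52, 3+7) = Beta(54, 10).
Mode = (54−1)/(54+10−2) = 53/62 = 0.855.
Mean = 54/(54+10) = 54/64 = 0.844.

MAP: 0.855. Posterior mean: 0.844.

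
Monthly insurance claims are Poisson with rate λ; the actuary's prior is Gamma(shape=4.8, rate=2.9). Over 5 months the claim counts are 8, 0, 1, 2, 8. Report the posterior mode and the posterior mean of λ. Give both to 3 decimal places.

Σ counts = 19. Posterior: Gamma(shape = 4.8+19 = 23.8, rate = 2.9+5 = 7.9).
Mode = (α−1)/β = 22.8/7.9 = 2.886.
Mean = α/β = 23.8/7.9 = 3.013.

posterior mode = 2.886, posterior mean = 3.013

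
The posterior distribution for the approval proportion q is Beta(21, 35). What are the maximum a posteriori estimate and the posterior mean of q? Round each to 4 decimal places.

MAP = 0.3704, posterior mean = 0.3750

Mode = (21−1)/(21+35−2) = 20/54 = 0.3704.
Mean = 21/(21+35) = 21/56 = 0.3750.
Mean > mode: the posterior has a right tail.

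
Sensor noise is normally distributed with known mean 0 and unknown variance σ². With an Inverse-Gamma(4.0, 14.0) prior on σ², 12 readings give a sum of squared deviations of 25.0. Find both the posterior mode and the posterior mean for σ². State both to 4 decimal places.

Posterior: Inverse-Gamma(shape = 4.0+12/2 = 10.0, scale = 14.0+25.0/2 = 26.5).
Mode = β/(α+1) = 26.5/11.0 = 2.4091.
Mean = β/(α−1) = 26.5/9.0 = 2.9444.
Right-skewed posterior ⇒ mode < mean.

MAP = 2.4091; posterior mean = 2.9444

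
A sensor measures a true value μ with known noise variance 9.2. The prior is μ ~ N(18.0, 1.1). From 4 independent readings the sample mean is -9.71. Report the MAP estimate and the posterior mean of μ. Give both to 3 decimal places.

Posterior for μ is Normal. Precision-weighted mean: (1/1.1·18.0 + 4/9.2·-9.71) / (1/1.1 + 4/9.2) = 9.035.
A Normal posterior is symmetric, so mode = mean.

MAP = 9.035, posterior mean = 9.035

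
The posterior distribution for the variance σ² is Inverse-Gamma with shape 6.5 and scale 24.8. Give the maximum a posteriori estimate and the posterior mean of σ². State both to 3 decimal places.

σ²_MAP = 3.307, E[σ²|data] = 4.509

Mode = β/(α+1) = 24.8/7.5 = 3.307.
Mean = β/(α−1) = 24.8/5.5 = 4.509.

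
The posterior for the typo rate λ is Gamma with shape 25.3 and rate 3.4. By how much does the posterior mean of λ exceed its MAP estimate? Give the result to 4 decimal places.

0.2941

Mode = (α−1)/β = 24.3/3.4 = 7.1471.
Mean = α/β = 25.3/3.4 = 7.4412.
Difference = 7.4412 − 7.1471 = 0.2941.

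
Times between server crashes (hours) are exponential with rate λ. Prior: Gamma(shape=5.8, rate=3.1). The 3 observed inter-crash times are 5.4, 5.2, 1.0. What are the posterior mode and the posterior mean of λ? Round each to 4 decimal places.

λ_MAP = 0.5306, E[λ|data] = 0.5986

Σ times = 11.6. Posterior: Gamma(shape = 5.8+3 = 8.8, rate = 3.1+11.6 = 14.7).
Mode = (α−1)/β = 7.8/14.7 = 0.5306.
Mean = α/β = 8.8/14.7 = 0.5986.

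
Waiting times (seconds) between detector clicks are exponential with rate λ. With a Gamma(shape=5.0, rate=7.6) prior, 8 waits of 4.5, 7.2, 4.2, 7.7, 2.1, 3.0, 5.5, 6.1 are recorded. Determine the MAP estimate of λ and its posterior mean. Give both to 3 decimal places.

λ_MAP = 0.251, E[λ|data] = 0.271

Σ times = 40.3. Posterior: Gamma(shape = 5.0+8 = 13.0, rate = 7.6+40.3 = 47.9).
Mode = (α−1)/β = 12.0/47.9 = 0.251.
Mean = α/β = 13.0/47.9 = 0.271.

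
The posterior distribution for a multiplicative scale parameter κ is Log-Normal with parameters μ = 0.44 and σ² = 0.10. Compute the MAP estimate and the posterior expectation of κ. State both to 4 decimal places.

Mode = exp(μ − σ²) = exp(0.34) = 1.4049.
Mean = exp(μ + σ²/2) = exp(0.490) = 1.6323.

MAP: 1.4049. Posterior mean: 1.6323.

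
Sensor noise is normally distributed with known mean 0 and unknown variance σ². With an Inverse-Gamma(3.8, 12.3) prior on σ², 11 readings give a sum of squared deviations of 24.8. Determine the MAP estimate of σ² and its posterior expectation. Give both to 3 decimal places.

Posterior: Inverse-Gamma(shape = 3.8+11/2 = 9.3, scale = 12.3+24.8/2 = 24.7).
Mode = β/(α+1) = 24.7/10.3 = 2.398.
Mean = β/(α−1) = 24.7/8.3 = 2.976.
Right-skewed posterior ⇒ mode < mean.

MAP: 2.398. Posterior mean: 2.976.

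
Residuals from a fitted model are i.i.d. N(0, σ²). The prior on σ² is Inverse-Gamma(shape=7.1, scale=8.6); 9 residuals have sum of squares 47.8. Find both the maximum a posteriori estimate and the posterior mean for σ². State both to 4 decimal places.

MAP = 2.5794, posterior mean = 3.0660

Posterior: Inverse-Gamma(shape = 7.1+9/2 = 11.6, scale = 8.6+47.8/2 = 32.5).
Mode = β/(α+1) = 32.5/12.6 = 2.5794.
Mean = β/(α−1) = 32.5/10.6 = 3.0660.
The mean is pulled above the mode by the posterior's right skew.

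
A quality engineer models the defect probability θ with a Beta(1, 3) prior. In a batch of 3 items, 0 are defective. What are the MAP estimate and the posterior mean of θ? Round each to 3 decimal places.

Posterior: Beta(1+0, 3+3) = Beta(1, 6).
Since α = 1 ≤ 1 and β > 1, the Beta density is monotone decreasing on [0,1]; the mode is at 0.
Mean = 1/(1+6) = 0.143.

MAP: 0.000. Posterior mean: 0.143.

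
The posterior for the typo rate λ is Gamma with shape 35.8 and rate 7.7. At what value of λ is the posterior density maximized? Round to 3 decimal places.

Mode = (α−1)/β = 34.8/7.7 = 4.519.
Mean = α/β = 35.8/7.7 = 4.649.
This is the posterior mode — the MAP estimate.

4.519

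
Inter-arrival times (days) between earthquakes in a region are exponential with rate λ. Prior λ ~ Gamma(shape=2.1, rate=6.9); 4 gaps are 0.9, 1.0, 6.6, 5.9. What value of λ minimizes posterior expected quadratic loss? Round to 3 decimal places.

0.286

Σ times = 14.4. Posterior: Gamma(shape = 2.1+4 = 6.1, rate = 6.9+14.4 = 21.3).
Mode = (α−1)/β = 5.1/21.3 = 0.239.
Mean = α/β = 6.1/21.3 = 0.286.
Quadratic loss ⇒ the optimal estimator is the posterior mean.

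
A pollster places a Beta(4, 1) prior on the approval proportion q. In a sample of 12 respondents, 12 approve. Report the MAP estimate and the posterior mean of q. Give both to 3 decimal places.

MAP estimate = 1.000, posterior mean = 0.941

Posterior: Beta(4+12, 1+0) = Beta(16, 1).
Since β = 1 ≤ 1 and α > 1, the Beta density is monotone increasing on [0,1]; the mode is at 1.
Mean = 16/(16+1) = 0.941.
The mean is pulled below the mode by the posterior's left skew.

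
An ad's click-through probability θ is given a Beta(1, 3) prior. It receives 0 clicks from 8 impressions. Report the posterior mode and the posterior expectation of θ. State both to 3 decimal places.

MAP: 0.000. Posterior mean: 0.083.

Posterior: Beta(1+0, 3+8) = Beta(1, 11).
Since α = 1 ≤ 1 and β > 1, the Beta density is monotone decreasing on [0,1]; the mode is at 0.
Mean = 1/(1+11) = 0.083.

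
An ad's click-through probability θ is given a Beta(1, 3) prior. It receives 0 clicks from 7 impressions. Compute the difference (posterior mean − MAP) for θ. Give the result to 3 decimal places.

0.091

Posterior: Beta(1+0, 3+7) = Beta(1, 10).
Since α = 1 ≤ 1 and β > 1, the Beta density is monotone decreasing on [0,1]; the mode is at 0.
Mean = 1/(1+10) = 0.091.
Difference = 0.091 − 0.000 = 0.091.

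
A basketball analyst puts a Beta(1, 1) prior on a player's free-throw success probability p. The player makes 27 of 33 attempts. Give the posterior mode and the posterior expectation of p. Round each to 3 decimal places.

Posterior: Beta(1+27, 1+6) = Beta(28, 7).
Mode = (28−1)/(28+7−2) = 27/33 = 0.818.
With a flat prior the MAP equals the MLE, 27/33.
Mean = 28/(28+7) = 28/35 = 0.800.

MAP = 0.818, posterior mean = 0.800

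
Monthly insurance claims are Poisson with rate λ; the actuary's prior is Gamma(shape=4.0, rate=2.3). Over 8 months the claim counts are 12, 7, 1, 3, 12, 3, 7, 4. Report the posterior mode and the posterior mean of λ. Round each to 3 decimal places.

Σ counts = 49. Posterior: Gamma(shape = 4.0+49 = 53.0, rate = 2.3+8 = 10.3).
Mode = (α−1)/β = 52.0/10.3 = 5.049.
Mean = α/β = 53.0/10.3 = 5.146.

posterior mode = 5.049, posterior mean = 5.146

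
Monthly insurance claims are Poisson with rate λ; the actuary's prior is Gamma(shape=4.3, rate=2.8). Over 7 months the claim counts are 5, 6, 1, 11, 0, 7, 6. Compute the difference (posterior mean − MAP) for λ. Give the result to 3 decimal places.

Σ counts = 36. Posterior: Gamma(shape = 4.3+36 = 40.3, rate = 2.8+7 = 9.8).
Mode = (α−1)/β = 39.3/9.8 = 4.010.
Mean = α/β = 40.3/9.8 = 4.112.
Difference = 4.112 − 4.010 = 0.102.
Mean > mode: the posterior has a right tail.

0.102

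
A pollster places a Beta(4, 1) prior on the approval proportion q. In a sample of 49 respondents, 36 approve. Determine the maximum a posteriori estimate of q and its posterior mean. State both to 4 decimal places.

maximum a posteriori estimate = 0.7500, posterior mean = 0.7407

Posterior: Beta(4+36, 1+13) = Beta(40, 14).
Mode = (40−1)/(40+14−2) = 39/52 = 0.7500.
Mean = 40/(40+14) = 40/54 = 0.7407.
Left-skewed posterior ⇒ mean < mode.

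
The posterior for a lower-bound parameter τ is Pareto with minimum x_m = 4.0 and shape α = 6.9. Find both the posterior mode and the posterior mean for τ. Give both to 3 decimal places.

posterior mode = 4.000, posterior mean = 4.678

The Pareto density is strictly decreasing on [x_m, ∞), so the mode is x_m = 4.000.
Mean = α·x_m/(α−1) = 6.9·4.0/5.9 = 4.678.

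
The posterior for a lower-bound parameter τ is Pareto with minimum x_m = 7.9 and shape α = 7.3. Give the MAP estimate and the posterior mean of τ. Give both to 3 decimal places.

MAP: 7.900. Posterior mean: 9.154.

The Pareto density is strictly decreasing on [x_m, ∞), so the mode is x_m = 7.900.
Mean = α·x_m/(α−1) = 7.3·7.9/6.3 = 9.154.
The posterior is right-skewed, so the mean exceeds the mode.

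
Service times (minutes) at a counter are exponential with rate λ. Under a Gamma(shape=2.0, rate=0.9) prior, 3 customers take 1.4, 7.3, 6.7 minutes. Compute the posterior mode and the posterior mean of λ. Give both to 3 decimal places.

Σ times = 15.4. Posterior: Gamma(shape = 2.0+3 = 5.0, rate = 0.9+15.4 = 16.3).
Mode = (α−1)/β = 4.0/16.3 = 0.245.
Mean = α/β = 5.0/16.3 = 0.307.

λ_MAP = 0.245, E[λ|data] = 0.307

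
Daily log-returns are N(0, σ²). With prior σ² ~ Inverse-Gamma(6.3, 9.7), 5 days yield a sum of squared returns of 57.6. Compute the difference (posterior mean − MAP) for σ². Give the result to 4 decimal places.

1.0073

Posterior: Inverse-Gamma(shape = 6.3+5/2 = 8.8, scale = 9.7+57.6/2 = 38.5).
Mode = β/(α+1) = 38.5/9.8 = 3.9286.
Mean = β/(α−1) = 38.5/7.8 = 4.9359.
Difference = 4.9359 − 3.9286 = 1.0073.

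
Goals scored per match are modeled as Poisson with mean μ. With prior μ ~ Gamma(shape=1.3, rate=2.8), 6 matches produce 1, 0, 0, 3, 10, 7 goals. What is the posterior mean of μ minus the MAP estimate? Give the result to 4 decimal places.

0.1136

Σ counts = 21. Posterior: Gamma(shape = 1.3+21 = 22.3, rate = 2.8+6 = 8.8).
Mode = (α−1)/β = 21.3/8.8 = 2.4205.
Mean = α/β = 22.3/8.8 = 2.5341.
Difference = 2.5341 − 2.4205 = 0.1136.
Right-skewed posterior ⇒ mode < mean.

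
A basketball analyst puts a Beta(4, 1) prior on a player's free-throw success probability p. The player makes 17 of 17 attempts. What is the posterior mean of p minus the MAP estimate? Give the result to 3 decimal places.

-0.045

Posterior: Beta(4+17, 1+0) = Beta(21, 1).
Since β = 1 ≤ 1 and α > 1, the Beta density is monotone increasing on [0,1]; the mode is at 1.
Mean = 21/(21+1) = 0.955.
Difference = 0.955 − 1.000 = -0.045.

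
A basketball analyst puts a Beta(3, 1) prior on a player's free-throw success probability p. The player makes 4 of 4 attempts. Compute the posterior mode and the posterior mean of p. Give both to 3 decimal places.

p_MAP = 1.000, E[p|data] = 0.875

Posterior: Beta(3+4, 1+0) = Beta(7, 1).
Since β = 1 ≤ 1 and α > 1, the Beta density is monotone increasing on [0,1]; the mode is at 1.
Mean = 7/(7+1) = 0.875.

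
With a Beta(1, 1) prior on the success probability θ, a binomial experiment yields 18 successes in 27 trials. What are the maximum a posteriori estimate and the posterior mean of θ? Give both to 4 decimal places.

maximum a posteriori estimate = 0.6667, posterior mean = 0.6552

Posterior: Beta(1+18, 1+9) = Beta(19, 10).
Mode = (19−1)/(19+10−2) = 18/27 = 0.6667.
With a flat prior the MAP equals the MLE, 18/27.
Mean = 19/(19+10) = 19/29 = 0.6552.
Mode > mean: the posterior has a left tail.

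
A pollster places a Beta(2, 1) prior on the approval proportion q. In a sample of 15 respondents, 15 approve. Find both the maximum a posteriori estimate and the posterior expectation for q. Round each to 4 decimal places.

q_MAP = 1.0000, E[q|data] = 0.9444

Posterior: Beta(2+15, 1+0) = Beta(17, 1).
Since β = 1 ≤ 1 and α > 1, the Beta density is monotone increasing on [0,1]; the mode is at 1.
Mean = 17/(17+1) = 0.9444.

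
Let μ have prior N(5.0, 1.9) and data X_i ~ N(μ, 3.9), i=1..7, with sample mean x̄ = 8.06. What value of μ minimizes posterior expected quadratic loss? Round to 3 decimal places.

7.366

Posterior for μ is Normal. Precision-weighted mean: (1/1.9·5.0 + 7/3.9·8.06) / (1/1.9 + 7/3.9) = 7.366.
A Normal posterior is symmetric, so mode = mean.
Quadratic loss ⇒ the optimal estimator is the posterior mean.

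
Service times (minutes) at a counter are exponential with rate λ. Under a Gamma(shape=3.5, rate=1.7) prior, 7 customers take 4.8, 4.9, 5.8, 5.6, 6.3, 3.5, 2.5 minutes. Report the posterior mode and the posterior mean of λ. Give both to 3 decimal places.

Σ times = 33.4. Posterior: Gamma(shape = 3.5+7 = 10.5, rate = 1.7+33.4 = 35.1).
Mode = (α−1)/β = 9.5/35.1 = 0.271.
Mean = α/β = 10.5/35.1 = 0.299.
The mean is pulled above the mode by the posterior's right skew.

posterior mode = 0.271, posterior mean = 0.299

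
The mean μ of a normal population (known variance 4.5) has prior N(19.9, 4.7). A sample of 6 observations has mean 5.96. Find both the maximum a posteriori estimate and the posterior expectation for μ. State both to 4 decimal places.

Posterior for μ is Normal. Precision-weighted mean: (1/4.7·19.9 + 6/4.5·5.96) / (1/4.7 + 6/4.5) = 7.8783.
A Normal posterior is symmetric, so mode = mean.

MAP: 7.8783. Posterior mean: 7.8783.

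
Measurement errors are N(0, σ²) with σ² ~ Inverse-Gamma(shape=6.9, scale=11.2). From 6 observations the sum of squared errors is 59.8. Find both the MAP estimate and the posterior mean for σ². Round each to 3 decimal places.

MAP = 3.771; posterior mean = 4.618

Posterior: Inverse-Gamma(shape = 6.9+6/2 = 9.9, scale = 11.2+59.8/2 = 41.1).
Mode = β/(α+1) = 41.1/10.9 = 3.771.
Mean = β/(α−1) = 41.1/8.9 = 4.618.
The mean is pulled above the mode by the posterior's right skew.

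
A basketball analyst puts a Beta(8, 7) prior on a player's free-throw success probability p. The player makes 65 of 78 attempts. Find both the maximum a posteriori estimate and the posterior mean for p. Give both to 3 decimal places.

p_MAP = 0.791, E[p|data] = 0.785

Posterior: Beta(8+65, 7+13) = Beta(73, 20).
Mode = (73−1)/(73+20−2) = 72/91 = 0.791.
Mean = 73/(73+20) = 73/93 = 0.785.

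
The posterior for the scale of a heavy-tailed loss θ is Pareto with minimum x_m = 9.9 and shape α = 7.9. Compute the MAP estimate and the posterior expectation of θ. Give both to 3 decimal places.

MAP = 9.900; posterior mean = 11.335

The Pareto density is strictly decreasing on [x_m, ∞), so the mode is x_m = 9.900.
Mean = α·x_m/(α−1) = 7.9·9.9/6.9 = 11.335.
Mean > mode: the posterior has a right tail.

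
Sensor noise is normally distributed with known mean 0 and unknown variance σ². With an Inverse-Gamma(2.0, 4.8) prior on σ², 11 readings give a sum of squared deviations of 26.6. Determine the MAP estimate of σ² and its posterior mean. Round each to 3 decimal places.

MAP: 2.129. Posterior mean: 2.785.

Posterior: Inverse-Gamma(shape = 2.0+11/2 = 7.5, scale = 4.8+26.6/2 = 18.1).
Mode = β/(α+1) = 18.1/8.5 = 2.129.
Mean = β/(α−1) = 18.1/6.5 = 2.785.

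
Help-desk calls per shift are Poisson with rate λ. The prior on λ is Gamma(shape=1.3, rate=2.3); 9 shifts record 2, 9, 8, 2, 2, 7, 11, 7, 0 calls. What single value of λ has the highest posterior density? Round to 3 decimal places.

Σ counts = 48. Posterior: Gamma(shape = 1.3+48 = 49.3, rate = 2.3+9 = 11.3).
Mode = (α−1)/β = 48.3/11.3 = 4.274.
Mean = α/β = 49.3/11.3 = 4.363.
This is the posterior mode — the MAP estimate.

4.274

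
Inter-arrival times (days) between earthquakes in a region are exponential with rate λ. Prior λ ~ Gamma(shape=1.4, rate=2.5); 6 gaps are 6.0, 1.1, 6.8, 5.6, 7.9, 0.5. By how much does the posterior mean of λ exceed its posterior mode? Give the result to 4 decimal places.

Σ times = 27.9. Posterior: Gamma(shape = 1.4+6 = 7.4, rate = 2.5+27.9 = 30.4).
Mode = (α−1)/β = 6.4/30.4 = 0.2105.
Mean = α/β = 7.4/30.4 = 0.2434.
Difference = 0.2434 − 0.2105 = 0.0329.

0.0329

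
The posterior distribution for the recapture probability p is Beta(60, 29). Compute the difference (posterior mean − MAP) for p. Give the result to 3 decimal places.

Mode = (60−1)/(60+29−2) = 59/87 = 0.678.
Mean = 60/(60+29) = 60/89 = 0.674.
Difference = 0.674 − 0.678 = -0.004.

-0.004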